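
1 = 1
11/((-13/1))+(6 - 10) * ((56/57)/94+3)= -12.89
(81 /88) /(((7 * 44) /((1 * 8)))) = 81 /3388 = 0.02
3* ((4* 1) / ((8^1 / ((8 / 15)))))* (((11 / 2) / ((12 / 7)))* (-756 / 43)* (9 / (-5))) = 87318 / 1075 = 81.23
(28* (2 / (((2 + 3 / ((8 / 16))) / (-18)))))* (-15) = 1890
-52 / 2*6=-156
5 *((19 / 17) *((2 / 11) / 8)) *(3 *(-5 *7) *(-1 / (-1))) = -9975 / 748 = -13.34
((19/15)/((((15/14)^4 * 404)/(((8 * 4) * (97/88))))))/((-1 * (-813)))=70800688/685900153125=0.00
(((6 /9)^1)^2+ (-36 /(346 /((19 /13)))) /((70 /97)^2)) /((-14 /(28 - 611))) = 4407333667 /694266300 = 6.35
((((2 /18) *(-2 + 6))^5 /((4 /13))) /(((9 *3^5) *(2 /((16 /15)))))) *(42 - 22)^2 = 2129920 /387420489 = 0.01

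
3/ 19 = 0.16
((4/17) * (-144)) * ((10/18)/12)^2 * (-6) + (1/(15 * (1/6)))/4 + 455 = 2090909/4590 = 455.54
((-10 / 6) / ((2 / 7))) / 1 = -35 / 6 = -5.83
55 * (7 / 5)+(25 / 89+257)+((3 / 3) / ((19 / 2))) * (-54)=555657 / 1691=328.60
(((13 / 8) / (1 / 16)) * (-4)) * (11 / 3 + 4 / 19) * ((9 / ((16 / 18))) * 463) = -35915373 / 19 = -1890282.79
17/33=0.52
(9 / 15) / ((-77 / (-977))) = 2931 / 385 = 7.61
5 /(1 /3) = 15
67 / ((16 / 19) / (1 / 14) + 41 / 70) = 89110 / 16459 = 5.41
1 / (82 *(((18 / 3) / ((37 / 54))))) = 37 / 26568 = 0.00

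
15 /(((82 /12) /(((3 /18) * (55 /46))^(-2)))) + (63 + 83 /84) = 248504987 /2083620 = 119.27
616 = 616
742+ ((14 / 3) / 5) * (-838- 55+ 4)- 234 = -4826 / 15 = -321.73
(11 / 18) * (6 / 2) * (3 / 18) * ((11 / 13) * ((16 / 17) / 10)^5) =991232 / 519135215625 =0.00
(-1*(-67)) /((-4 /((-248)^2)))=-1030192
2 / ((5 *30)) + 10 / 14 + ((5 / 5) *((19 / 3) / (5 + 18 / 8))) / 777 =1231558 / 1689975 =0.73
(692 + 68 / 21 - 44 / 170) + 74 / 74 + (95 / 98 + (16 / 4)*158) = 33210427 / 24990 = 1328.95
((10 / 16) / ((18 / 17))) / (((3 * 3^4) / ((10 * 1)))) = 425 / 17496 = 0.02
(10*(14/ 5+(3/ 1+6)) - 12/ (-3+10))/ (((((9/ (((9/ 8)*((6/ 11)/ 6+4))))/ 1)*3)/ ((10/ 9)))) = 925/ 42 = 22.02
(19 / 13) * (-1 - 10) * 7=-1463 / 13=-112.54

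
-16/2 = -8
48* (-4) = -192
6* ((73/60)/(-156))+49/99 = 0.45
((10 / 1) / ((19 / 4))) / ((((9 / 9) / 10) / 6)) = 2400 / 19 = 126.32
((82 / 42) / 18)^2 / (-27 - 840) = -1681 / 123880428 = -0.00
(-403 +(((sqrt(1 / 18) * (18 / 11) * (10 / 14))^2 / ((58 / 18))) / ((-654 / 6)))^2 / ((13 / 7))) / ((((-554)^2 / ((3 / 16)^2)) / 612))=-0.03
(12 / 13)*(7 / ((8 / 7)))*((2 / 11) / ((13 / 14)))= 2058 / 1859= 1.11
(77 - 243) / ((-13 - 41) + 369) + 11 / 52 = -5167 / 16380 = -0.32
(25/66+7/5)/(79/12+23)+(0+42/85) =183968/331925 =0.55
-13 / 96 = -0.14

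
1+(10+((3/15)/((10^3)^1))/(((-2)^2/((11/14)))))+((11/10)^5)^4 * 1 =12409277464527920064407/700000000000000000000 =17.73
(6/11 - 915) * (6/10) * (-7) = 211239/55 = 3840.71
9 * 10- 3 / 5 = 447 / 5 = 89.40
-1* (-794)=794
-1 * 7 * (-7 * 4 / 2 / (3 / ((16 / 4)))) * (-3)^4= 10584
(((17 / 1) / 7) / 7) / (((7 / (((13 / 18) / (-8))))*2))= -221 / 98784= -0.00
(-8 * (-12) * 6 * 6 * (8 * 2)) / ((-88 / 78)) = -539136 / 11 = -49012.36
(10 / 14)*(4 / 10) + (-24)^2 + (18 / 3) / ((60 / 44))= 20324 / 35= 580.69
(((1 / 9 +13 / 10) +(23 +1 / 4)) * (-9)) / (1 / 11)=-48829 / 20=-2441.45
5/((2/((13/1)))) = 65/2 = 32.50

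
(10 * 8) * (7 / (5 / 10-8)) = -224 / 3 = -74.67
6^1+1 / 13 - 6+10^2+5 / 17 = 22182 / 221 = 100.37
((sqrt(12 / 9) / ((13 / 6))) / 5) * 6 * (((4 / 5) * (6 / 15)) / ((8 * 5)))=24 * sqrt(3) / 8125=0.01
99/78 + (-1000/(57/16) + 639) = 532879/1482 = 359.57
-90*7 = -630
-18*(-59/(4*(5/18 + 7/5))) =23895/151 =158.25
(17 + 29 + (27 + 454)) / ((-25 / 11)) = -5797 / 25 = -231.88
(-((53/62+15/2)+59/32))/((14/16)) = -10117/868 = -11.66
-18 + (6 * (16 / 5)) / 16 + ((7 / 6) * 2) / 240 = -12089 / 720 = -16.79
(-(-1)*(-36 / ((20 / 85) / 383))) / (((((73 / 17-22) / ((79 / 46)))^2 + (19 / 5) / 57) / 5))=-7926902081325 / 2877479389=-2754.81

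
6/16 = 3/8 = 0.38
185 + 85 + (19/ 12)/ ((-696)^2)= 1569507859/ 5812992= 270.00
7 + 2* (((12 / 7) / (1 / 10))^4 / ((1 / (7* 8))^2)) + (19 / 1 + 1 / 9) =238878731515 / 441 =541675128.15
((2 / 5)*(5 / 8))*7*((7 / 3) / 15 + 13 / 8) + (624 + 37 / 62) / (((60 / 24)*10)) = 1254377 / 44640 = 28.10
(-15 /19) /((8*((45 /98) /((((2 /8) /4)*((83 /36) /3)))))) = -0.01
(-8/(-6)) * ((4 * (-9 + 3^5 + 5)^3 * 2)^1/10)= 218430704/15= 14562046.93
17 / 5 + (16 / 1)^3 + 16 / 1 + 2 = 20587 / 5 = 4117.40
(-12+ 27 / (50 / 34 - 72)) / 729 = -4949 / 291357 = -0.02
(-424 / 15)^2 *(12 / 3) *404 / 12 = 72629504 / 675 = 107599.27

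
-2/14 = -1/7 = -0.14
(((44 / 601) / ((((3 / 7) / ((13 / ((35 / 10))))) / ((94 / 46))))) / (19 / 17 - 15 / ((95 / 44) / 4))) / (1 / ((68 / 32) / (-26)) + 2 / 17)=147620044 / 36797309805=0.00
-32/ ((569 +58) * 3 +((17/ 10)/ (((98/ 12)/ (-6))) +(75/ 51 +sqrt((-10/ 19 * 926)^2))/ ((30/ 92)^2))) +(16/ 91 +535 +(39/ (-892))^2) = 13750151487024393635/ 25692919388714032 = 535.17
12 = 12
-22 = -22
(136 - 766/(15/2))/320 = 127/1200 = 0.11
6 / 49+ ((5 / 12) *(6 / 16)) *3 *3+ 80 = 127837 / 1568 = 81.53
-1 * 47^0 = -1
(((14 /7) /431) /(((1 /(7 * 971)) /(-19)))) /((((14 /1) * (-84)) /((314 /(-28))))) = -2896493 /506856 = -5.71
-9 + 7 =-2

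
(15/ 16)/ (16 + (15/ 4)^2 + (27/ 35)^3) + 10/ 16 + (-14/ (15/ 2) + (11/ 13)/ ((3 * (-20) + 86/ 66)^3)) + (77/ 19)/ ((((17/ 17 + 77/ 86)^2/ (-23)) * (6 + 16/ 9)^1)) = -544876091586596956812260201/ 119832157771832779589236440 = -4.55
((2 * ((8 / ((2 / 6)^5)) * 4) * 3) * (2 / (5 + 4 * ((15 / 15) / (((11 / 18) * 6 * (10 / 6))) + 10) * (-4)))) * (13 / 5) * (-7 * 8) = 747242496 / 8669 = 86197.08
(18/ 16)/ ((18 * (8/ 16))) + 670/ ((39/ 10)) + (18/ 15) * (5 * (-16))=23687/ 312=75.92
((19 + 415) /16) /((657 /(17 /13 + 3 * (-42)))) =-351757 /68328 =-5.15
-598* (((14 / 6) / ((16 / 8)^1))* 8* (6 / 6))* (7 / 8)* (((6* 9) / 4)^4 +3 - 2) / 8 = -7786376507 / 384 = -20277022.15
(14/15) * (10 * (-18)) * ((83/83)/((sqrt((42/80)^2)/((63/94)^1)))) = -10080/47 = -214.47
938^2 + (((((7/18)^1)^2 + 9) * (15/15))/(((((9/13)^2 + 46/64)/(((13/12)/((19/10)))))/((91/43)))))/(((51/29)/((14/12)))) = 173155557832870718/196801199397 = 879850.11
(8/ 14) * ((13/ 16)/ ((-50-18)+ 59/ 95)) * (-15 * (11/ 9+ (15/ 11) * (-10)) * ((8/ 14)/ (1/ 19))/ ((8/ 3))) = -144192425/ 27601112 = -5.22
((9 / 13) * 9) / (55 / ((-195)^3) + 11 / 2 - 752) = -18480150 / 2214081697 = -0.01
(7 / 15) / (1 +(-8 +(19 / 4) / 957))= -8932 / 133885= -0.07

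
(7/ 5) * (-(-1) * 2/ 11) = 14/ 55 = 0.25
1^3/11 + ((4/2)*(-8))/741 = 565/8151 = 0.07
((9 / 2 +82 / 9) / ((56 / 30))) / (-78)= -0.09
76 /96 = 19 /24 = 0.79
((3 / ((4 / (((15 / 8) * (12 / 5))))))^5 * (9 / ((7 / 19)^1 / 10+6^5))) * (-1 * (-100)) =306707887125 / 6051622912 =50.68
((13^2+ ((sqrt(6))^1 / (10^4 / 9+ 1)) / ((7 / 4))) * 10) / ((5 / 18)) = 1296 * sqrt(6) / 70063+ 6084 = 6084.05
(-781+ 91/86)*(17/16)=-1140275/1376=-828.69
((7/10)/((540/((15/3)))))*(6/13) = 7/2340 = 0.00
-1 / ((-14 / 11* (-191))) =-11 / 2674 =-0.00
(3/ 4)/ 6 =1/ 8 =0.12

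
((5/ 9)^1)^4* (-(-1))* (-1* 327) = -68125/ 2187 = -31.15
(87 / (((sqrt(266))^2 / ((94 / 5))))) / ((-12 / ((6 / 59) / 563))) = -0.00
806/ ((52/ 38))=589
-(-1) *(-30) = -30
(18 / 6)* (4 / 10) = 6 / 5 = 1.20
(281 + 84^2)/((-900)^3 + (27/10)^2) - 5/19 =-33137630605/125918180559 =-0.26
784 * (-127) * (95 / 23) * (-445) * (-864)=-3636780940800 / 23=-158120910469.57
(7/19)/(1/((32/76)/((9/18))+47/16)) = 1.39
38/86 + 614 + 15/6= 53057/86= 616.94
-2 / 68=-1 / 34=-0.03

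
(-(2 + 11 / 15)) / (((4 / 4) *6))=-0.46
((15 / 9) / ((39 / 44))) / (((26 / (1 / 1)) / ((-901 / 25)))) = -19822 / 7605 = -2.61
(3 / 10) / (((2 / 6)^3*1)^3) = 59049 / 10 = 5904.90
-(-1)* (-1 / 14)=-1 / 14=-0.07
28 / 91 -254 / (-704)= 3059 / 4576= 0.67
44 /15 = 2.93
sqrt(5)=2.24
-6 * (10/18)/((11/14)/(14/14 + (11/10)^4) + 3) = -1724870/1717383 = -1.00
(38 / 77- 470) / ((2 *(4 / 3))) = -13557 / 77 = -176.06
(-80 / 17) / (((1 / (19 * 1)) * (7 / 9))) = -13680 / 119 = -114.96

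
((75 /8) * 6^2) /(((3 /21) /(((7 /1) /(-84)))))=-1575 /8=-196.88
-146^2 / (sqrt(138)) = -1814.54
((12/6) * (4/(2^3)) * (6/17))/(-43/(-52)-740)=-312/653429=-0.00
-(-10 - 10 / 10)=11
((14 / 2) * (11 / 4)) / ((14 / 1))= 11 / 8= 1.38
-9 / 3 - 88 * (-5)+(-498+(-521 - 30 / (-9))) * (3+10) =-12766.67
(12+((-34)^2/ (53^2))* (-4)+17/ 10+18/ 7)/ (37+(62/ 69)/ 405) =16072684119/ 40664145802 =0.40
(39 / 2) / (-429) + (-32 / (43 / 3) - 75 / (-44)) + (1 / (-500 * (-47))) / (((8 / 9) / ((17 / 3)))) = -50970877 / 88924000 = -0.57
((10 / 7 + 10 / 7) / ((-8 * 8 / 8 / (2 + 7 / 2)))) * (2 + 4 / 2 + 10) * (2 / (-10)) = 11 / 2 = 5.50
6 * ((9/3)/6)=3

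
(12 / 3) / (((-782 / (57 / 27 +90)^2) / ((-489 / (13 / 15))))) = 1120202830 / 45747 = 24486.91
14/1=14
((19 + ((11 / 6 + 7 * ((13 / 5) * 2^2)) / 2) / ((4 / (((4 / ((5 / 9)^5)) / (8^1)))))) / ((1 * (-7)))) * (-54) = 206628057 / 250000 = 826.51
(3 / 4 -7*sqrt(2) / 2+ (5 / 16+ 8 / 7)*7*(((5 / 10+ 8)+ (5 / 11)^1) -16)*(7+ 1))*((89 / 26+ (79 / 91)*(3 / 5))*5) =-11319706 / 1001 -3589*sqrt(2) / 52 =-11406.01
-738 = -738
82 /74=41 /37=1.11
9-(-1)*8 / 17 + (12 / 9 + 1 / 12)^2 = 11.48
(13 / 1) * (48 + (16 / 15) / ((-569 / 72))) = 1770288 / 2845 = 622.25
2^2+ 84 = 88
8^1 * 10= 80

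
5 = 5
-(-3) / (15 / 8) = 8 / 5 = 1.60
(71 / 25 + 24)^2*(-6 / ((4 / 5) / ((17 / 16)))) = -22962291 / 4000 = -5740.57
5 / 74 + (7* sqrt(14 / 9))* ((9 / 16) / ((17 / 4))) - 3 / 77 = 163 / 5698 + 21* sqrt(14) / 68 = 1.18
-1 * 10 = -10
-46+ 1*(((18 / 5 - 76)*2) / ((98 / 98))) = -954 / 5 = -190.80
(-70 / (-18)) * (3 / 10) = 7 / 6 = 1.17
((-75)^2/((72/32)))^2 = 6250000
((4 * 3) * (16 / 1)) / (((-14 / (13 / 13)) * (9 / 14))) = -64 / 3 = -21.33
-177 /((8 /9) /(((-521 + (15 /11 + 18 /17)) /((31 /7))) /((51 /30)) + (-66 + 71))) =10028627955 /788392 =12720.36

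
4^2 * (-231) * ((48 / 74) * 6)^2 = -76640256 / 1369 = -55982.66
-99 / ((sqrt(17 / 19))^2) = -1881 / 17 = -110.65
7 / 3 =2.33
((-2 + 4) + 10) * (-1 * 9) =-108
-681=-681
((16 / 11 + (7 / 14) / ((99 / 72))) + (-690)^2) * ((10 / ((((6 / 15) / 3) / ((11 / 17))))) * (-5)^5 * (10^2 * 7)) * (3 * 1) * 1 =-2577645000000000 / 17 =-151626176470588.24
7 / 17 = 0.41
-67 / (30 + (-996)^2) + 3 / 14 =743800 / 3472161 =0.21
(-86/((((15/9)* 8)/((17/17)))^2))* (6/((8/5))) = -1161/640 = -1.81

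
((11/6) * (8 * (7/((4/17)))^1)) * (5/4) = 6545/12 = 545.42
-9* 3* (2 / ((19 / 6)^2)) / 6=-0.90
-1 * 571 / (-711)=571 / 711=0.80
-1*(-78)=78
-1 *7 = -7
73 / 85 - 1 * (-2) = 243 / 85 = 2.86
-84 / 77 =-12 / 11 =-1.09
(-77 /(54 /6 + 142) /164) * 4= -77 /6191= -0.01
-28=-28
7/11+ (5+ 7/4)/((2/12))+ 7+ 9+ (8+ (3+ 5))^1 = 1609/22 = 73.14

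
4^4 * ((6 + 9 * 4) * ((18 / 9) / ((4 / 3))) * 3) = 48384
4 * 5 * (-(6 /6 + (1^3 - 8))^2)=-720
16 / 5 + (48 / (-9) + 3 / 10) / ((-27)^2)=69833 / 21870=3.19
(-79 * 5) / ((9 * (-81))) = 395 / 729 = 0.54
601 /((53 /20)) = 12020 /53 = 226.79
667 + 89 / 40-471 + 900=43929 / 40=1098.22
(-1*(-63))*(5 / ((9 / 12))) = 420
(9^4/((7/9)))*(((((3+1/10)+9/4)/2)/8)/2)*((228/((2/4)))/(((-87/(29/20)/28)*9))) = -13338513/400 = -33346.28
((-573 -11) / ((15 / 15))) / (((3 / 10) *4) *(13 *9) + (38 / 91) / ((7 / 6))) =-930020 / 224157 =-4.15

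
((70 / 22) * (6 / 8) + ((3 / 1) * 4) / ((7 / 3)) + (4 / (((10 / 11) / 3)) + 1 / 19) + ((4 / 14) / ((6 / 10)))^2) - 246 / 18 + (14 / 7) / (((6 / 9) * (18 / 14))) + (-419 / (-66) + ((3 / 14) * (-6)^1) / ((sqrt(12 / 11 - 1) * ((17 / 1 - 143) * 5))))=sqrt(11) / 490 + 29537881 / 1843380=16.03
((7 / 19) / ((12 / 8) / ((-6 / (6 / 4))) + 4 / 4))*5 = 56 / 19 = 2.95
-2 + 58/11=36/11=3.27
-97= -97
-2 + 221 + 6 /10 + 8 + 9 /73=83119 /365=227.72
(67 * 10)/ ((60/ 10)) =335/ 3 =111.67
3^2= 9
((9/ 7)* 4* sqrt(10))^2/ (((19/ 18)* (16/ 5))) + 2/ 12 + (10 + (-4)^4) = 344.47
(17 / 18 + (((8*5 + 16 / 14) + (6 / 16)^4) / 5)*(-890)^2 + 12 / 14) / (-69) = -420681851899 / 4451328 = -94507.04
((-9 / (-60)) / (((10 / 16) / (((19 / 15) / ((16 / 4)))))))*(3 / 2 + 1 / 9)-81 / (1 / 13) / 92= -292988 / 25875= -11.32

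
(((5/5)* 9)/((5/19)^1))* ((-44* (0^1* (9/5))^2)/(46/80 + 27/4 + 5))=0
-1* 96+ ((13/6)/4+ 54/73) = -94.72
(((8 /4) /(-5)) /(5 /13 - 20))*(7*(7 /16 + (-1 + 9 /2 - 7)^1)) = -4459 /10200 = -0.44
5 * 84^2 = 35280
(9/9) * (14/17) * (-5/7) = -10/17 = -0.59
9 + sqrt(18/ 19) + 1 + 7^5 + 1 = 3 * sqrt(38)/ 19 + 16818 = 16818.97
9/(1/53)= 477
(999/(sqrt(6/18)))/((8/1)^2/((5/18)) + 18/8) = 2220 * sqrt(3)/517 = 7.44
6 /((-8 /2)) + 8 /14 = -13 /14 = -0.93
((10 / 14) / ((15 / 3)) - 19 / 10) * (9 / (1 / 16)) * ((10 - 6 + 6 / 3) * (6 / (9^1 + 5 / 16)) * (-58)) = 295861248 / 5215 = 56732.74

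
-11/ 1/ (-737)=1/ 67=0.01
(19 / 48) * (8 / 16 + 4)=1.78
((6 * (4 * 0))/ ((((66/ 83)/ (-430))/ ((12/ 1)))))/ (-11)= 0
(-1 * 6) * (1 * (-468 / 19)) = 2808 / 19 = 147.79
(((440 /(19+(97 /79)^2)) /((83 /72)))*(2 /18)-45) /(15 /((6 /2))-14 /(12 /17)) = 684100290 /236361839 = 2.89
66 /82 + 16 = 689 /41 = 16.80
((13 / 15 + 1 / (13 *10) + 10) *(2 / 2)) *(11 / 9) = 46651 / 3510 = 13.29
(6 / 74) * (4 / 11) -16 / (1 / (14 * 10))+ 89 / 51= -46458845 / 20757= -2238.23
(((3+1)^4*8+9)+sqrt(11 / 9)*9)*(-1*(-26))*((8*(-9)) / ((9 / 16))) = -6845696 -9984*sqrt(11) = -6878809.18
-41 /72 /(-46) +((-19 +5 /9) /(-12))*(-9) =-45775 /3312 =-13.82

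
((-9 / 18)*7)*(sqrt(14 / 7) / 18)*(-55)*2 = 385*sqrt(2) / 18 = 30.25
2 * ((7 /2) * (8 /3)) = 56 /3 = 18.67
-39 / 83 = -0.47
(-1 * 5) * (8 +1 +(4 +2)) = -75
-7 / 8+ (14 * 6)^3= 4741625 / 8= 592703.12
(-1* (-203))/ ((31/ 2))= 406/ 31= 13.10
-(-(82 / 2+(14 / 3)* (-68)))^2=-687241 / 9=-76360.11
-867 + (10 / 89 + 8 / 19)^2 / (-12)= -7437713482 / 8578443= -867.02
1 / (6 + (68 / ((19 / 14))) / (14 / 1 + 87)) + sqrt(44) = 1919 / 12466 + 2*sqrt(11) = 6.79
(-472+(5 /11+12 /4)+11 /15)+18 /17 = -1309243 /2805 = -466.75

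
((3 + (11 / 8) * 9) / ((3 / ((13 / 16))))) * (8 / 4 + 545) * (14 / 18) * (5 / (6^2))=10204285 / 41472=246.05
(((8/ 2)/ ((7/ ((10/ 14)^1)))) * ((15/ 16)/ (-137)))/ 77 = -75/ 2067604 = -0.00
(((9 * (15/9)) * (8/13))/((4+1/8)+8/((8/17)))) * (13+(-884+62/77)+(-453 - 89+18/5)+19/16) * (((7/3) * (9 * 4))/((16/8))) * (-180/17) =273485.21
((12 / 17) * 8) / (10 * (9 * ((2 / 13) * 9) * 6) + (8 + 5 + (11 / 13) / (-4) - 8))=1664 / 221731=0.01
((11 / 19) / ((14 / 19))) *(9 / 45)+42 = 2951 / 70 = 42.16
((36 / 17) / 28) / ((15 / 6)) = 18 / 595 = 0.03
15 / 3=5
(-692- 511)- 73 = -1276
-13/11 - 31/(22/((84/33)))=-577/121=-4.77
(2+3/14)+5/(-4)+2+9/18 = 97/28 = 3.46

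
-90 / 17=-5.29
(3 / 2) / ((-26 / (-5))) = 15 / 52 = 0.29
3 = 3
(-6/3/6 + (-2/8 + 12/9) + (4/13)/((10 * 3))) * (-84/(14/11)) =-6523/130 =-50.18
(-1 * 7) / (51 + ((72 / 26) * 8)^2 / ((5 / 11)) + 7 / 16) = -13520 / 2184797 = -0.01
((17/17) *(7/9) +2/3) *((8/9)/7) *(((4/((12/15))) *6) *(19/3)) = 19760/567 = 34.85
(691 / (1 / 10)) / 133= 51.95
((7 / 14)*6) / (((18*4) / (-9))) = -3 / 8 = -0.38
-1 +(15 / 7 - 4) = -20 / 7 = -2.86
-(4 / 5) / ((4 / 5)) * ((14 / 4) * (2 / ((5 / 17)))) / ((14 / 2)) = -17 / 5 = -3.40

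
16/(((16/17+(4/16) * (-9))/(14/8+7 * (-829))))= 6311760/89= 70918.65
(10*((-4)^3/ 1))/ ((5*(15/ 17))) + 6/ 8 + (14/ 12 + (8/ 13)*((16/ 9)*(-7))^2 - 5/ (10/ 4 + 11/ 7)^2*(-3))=-46.94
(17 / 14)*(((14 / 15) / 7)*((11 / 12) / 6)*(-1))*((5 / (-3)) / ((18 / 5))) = 935 / 81648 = 0.01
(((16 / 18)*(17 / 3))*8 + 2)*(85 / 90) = 9707 / 243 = 39.95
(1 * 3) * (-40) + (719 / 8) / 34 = -31921 / 272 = -117.36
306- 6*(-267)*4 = 6714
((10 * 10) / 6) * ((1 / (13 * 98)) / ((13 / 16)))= 400 / 24843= 0.02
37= 37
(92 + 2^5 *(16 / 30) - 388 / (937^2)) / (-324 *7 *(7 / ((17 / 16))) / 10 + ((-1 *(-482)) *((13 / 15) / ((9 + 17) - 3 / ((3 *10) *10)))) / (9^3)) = -5783003612377731 / 79226218301889247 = -0.07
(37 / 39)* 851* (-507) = -409331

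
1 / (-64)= -0.02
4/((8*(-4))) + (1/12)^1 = -1/24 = -0.04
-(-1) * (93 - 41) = 52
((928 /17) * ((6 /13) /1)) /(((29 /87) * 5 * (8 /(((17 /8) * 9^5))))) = 15411789 /65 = 237104.45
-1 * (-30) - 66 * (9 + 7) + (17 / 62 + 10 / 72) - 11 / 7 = -8024161 / 7812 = -1027.16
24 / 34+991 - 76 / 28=117690 / 119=988.99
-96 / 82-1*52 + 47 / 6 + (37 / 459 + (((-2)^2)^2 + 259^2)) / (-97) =-737.06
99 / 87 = 33 / 29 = 1.14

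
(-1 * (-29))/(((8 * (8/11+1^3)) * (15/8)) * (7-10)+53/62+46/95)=-1878910/4949193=-0.38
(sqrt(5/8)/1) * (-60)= -15 * sqrt(10)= -47.43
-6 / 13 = -0.46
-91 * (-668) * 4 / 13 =18704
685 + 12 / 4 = 688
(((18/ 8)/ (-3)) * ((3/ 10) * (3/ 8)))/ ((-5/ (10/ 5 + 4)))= 81/ 800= 0.10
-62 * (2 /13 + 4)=-3348 /13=-257.54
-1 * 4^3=-64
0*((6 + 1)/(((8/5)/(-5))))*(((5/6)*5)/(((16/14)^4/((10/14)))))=0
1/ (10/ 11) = 11/ 10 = 1.10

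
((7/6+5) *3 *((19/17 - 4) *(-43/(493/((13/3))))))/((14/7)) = 1013467/100572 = 10.08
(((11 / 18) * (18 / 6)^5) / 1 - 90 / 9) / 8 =277 / 16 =17.31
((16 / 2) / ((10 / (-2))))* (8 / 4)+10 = 34 / 5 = 6.80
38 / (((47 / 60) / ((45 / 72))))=1425 / 47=30.32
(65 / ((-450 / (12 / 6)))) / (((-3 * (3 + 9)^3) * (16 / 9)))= 13 / 414720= 0.00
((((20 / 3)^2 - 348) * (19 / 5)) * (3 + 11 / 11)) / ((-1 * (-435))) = -207632 / 19575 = -10.61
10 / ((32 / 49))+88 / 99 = 2333 / 144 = 16.20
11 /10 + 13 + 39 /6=103 /5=20.60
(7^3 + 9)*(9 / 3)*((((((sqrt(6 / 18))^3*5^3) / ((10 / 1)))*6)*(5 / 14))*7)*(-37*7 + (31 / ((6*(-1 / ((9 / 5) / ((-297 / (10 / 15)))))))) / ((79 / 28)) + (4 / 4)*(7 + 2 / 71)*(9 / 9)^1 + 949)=2322345465200*sqrt(3) / 151443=26560622.40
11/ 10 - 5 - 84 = -879/ 10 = -87.90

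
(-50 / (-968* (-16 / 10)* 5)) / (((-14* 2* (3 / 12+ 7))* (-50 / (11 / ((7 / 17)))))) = -17 / 1000384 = -0.00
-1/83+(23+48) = 5892/83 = 70.99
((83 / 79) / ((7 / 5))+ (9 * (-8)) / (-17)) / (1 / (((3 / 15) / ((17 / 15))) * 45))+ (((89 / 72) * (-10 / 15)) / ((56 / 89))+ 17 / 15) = 27213409477 / 690409440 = 39.42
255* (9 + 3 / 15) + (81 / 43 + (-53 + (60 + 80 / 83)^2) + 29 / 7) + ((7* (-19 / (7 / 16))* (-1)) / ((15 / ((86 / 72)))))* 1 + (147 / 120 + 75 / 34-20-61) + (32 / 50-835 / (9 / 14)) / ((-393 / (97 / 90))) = 6694514571058494889 / 1122145496829000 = 5965.82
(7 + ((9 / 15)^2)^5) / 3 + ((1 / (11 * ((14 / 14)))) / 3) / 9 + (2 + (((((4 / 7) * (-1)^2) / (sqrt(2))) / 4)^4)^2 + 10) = 3835933370895941041 / 267522796406250000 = 14.34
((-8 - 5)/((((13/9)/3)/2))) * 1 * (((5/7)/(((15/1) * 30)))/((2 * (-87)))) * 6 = 3/1015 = 0.00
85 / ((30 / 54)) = 153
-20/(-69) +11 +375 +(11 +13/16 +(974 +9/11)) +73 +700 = 26060059/12144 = 2145.92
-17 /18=-0.94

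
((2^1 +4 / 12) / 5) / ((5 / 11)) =1.03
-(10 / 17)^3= -1000 / 4913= -0.20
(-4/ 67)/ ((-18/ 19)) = 0.06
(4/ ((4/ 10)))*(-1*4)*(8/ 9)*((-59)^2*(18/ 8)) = -278480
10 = 10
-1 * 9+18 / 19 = -153 / 19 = -8.05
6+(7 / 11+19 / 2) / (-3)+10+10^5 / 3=733611 / 22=33345.95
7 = 7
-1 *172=-172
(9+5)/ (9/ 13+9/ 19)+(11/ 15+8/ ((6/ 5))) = 13973/ 720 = 19.41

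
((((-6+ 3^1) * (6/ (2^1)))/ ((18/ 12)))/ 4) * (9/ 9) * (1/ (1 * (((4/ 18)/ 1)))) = -27/ 4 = -6.75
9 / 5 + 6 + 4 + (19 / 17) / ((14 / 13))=15277 / 1190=12.84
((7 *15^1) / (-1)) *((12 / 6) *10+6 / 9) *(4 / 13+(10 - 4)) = -177940 / 13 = -13687.69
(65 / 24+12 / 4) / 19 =137 / 456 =0.30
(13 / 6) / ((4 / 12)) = 13 / 2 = 6.50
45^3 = 91125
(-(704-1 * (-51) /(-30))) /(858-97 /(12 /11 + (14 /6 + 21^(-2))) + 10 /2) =-58368153 /69371195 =-0.84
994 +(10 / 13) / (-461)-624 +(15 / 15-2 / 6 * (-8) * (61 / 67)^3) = 2017025423641 / 5407417977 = 373.01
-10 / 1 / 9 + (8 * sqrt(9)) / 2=10.89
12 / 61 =0.20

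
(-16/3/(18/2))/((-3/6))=32/27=1.19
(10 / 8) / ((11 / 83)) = 415 / 44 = 9.43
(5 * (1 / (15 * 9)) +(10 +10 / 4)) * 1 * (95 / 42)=64315 / 2268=28.36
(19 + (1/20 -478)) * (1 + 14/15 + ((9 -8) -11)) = 1110659/300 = 3702.20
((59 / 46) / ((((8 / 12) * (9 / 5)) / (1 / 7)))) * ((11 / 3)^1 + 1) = 295 / 414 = 0.71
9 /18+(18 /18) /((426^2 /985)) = 91723 /181476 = 0.51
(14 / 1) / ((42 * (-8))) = -1 / 24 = -0.04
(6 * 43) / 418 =129 / 209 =0.62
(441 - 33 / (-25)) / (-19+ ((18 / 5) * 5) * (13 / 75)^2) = -276450 / 11537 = -23.96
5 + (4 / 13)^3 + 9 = 30822 / 2197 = 14.03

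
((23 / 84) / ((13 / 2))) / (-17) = -23 / 9282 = -0.00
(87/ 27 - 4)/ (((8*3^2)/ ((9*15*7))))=-245/ 24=-10.21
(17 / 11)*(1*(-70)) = -1190 / 11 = -108.18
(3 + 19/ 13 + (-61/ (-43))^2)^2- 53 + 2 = -5250617594/ 577777369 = -9.09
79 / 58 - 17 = -907 / 58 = -15.64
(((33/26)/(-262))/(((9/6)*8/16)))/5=-11/8515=-0.00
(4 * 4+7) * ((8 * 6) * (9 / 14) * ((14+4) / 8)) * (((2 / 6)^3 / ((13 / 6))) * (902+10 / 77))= 172548576 / 7007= 24625.17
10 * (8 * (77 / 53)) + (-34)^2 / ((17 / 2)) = 13368 / 53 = 252.23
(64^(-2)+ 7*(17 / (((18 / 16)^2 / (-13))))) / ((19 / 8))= -405536687 / 787968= -514.66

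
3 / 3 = 1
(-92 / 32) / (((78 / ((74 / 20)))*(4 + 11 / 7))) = -5957 / 243360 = -0.02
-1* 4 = -4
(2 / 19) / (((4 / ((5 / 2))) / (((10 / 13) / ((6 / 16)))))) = 100 / 741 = 0.13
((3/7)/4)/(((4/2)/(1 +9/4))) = 39/224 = 0.17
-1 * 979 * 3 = -2937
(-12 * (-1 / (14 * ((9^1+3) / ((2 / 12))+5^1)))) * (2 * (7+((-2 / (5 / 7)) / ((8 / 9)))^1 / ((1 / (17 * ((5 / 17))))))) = -0.19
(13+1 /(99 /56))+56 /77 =1415 /99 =14.29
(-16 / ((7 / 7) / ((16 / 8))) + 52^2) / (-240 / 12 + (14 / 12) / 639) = -10244448 / 76673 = -133.61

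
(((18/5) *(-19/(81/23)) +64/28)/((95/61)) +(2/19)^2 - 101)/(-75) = 1.49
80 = 80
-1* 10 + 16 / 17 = -154 / 17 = -9.06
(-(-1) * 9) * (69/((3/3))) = 621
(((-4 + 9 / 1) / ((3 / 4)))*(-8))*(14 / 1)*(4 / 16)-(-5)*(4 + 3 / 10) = -165.17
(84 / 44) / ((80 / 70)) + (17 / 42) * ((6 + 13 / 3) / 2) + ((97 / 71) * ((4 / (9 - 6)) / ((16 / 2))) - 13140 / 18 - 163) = -349935899 / 393624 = -889.01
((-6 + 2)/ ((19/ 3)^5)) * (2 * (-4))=7776/ 2476099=0.00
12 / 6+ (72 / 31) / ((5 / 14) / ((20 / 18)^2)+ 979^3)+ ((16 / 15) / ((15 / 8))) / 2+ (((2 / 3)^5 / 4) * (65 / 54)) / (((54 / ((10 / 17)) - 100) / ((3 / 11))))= 458525082399548709362 / 200832102231254636175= 2.28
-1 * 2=-2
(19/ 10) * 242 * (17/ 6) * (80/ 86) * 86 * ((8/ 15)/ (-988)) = -32912/ 585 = -56.26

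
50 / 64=25 / 32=0.78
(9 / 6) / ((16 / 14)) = 21 / 16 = 1.31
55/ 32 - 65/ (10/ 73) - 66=-17241/ 32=-538.78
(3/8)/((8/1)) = 3/64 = 0.05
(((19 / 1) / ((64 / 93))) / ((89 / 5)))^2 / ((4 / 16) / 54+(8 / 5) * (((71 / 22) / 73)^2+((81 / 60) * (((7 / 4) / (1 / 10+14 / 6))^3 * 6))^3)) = 75065086187789528603325477375 / 1365667078756274719093373562808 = 0.05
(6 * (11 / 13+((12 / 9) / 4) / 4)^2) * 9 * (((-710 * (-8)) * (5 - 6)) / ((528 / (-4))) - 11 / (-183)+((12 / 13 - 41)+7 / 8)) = 17115674575 / 94347968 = 181.41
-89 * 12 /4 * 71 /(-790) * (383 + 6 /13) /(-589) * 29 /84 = -182701247 /33874568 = -5.39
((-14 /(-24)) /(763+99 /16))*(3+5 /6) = 322 /110763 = 0.00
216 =216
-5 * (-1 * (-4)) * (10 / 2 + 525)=-10600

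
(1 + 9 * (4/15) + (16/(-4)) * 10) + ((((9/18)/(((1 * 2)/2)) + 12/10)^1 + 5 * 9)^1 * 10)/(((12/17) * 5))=5743/60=95.72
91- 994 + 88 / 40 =-4504 / 5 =-900.80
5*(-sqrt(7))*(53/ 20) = -53*sqrt(7)/ 4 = -35.06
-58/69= -0.84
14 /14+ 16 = 17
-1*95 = -95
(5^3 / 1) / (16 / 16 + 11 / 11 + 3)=25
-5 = -5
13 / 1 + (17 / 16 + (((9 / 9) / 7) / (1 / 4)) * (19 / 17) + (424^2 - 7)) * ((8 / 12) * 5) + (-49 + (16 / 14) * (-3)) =1711304467 / 2856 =599196.24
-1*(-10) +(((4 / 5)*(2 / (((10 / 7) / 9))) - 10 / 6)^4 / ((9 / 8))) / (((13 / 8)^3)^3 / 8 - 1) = 1388921394730079442482 / 2714032130164453125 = 511.76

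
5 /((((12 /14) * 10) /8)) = 14 /3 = 4.67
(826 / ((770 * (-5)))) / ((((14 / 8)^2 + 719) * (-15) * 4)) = 236 / 47656125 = 0.00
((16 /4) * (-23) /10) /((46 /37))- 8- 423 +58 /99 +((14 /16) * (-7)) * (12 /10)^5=-140163922 /309375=-453.06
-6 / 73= -0.08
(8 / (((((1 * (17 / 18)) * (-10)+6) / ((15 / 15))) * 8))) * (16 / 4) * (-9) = 324 / 31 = 10.45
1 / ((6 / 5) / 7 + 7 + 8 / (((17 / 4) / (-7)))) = -595 / 3573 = -0.17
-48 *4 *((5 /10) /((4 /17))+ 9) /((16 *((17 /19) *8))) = -5073 /272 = -18.65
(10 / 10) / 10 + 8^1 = 81 / 10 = 8.10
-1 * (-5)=5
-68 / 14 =-34 / 7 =-4.86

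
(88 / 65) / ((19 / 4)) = 352 / 1235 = 0.29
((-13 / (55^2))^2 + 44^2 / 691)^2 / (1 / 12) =3766163703698132578092 / 39981364397953515625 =94.20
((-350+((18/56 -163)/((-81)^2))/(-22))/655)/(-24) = 282909409/12706714944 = 0.02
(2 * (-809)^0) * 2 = 4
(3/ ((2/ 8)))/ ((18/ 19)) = 38/ 3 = 12.67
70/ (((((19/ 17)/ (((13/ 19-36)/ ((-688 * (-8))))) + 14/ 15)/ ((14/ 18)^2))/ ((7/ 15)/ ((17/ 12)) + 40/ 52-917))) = 388218628105/ 1734201027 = 223.86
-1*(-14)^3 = 2744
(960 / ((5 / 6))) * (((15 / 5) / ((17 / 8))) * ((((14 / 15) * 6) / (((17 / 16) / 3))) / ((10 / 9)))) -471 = 163812129 / 7225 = 22672.96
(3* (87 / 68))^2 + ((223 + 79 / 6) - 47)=203.90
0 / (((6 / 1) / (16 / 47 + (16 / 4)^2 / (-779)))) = 0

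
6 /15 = 2 /5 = 0.40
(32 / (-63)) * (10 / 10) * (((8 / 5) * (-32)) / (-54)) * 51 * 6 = -147.37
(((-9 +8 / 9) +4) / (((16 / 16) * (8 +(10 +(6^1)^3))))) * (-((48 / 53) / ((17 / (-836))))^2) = 34.85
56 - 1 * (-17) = 73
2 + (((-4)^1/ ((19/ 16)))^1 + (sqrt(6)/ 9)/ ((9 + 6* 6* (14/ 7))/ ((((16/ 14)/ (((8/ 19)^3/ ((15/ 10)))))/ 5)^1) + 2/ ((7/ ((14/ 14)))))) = -26/ 19 + 48013* sqrt(6)/ 7743942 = -1.35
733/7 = 104.71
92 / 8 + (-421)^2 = 354505 / 2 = 177252.50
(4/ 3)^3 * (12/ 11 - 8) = -4864/ 297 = -16.38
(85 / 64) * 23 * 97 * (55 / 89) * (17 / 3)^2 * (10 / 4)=15071241625 / 102528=146996.35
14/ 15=0.93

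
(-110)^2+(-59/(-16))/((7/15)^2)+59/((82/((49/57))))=22201873747/1832208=12117.55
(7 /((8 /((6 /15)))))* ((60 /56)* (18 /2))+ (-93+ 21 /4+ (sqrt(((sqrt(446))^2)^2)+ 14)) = 3005 /8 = 375.62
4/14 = 2/7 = 0.29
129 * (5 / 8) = 645 / 8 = 80.62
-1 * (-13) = 13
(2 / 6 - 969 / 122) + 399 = 143249 / 366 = 391.39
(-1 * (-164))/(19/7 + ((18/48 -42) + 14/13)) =-4.33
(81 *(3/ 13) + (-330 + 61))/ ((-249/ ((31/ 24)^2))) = 1563547/ 932256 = 1.68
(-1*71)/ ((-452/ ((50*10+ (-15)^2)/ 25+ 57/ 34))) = 74053/ 15368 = 4.82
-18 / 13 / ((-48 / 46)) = 69 / 52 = 1.33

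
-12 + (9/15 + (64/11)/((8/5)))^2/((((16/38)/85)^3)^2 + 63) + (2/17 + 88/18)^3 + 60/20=56570221095486224776625583071122/484434842976674190194280061023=116.78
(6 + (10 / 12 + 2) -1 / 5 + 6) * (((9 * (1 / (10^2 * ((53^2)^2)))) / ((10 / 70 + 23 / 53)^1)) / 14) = 1317 / 63719356000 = 0.00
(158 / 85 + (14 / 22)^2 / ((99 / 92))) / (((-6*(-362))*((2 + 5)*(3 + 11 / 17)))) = 1137931 / 28229950980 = 0.00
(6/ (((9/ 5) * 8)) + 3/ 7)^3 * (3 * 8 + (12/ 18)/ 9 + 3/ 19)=4449191641/ 304057152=14.63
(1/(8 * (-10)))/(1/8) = -1/10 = -0.10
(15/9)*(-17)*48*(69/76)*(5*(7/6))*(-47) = 6431950/19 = 338523.68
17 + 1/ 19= 324/ 19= 17.05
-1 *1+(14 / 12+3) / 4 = 1 / 24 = 0.04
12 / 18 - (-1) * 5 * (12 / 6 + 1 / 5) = 35 / 3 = 11.67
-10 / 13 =-0.77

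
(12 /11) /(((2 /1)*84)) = 1 /154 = 0.01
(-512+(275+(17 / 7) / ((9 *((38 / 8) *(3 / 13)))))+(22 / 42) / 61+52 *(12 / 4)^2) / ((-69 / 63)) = -50656586 / 239913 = -211.15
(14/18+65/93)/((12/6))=206/279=0.74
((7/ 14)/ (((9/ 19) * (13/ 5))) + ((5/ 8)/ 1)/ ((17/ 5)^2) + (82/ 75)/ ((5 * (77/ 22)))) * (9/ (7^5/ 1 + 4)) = 123676927/ 442112489000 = 0.00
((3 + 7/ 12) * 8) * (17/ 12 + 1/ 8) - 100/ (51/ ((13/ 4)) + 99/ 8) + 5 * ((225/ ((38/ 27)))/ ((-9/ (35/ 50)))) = -3583802/ 166383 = -21.54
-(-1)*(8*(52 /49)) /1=416 /49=8.49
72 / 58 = 36 / 29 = 1.24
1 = 1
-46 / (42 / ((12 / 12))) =-23 / 21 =-1.10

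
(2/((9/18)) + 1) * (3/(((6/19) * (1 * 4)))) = 95/8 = 11.88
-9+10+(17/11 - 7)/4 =-4/11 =-0.36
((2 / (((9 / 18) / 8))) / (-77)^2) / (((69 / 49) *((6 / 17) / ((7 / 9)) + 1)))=3808 / 1444377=0.00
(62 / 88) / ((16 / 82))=1271 / 352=3.61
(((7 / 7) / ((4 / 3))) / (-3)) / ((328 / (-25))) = 25 / 1312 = 0.02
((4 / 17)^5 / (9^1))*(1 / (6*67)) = 512 / 2568521313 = 0.00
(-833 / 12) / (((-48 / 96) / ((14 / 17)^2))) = 4802 / 51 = 94.16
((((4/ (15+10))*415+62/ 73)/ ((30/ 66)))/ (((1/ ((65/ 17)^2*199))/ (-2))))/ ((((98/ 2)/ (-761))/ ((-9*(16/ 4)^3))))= -7700759300.12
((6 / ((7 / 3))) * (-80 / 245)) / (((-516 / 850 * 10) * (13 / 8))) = 16320 / 191737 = 0.09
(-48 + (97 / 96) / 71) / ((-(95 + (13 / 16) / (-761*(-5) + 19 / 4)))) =0.51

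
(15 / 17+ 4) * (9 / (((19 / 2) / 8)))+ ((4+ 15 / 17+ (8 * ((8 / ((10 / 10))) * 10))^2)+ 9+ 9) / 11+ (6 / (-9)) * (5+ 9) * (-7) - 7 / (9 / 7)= 1193872034 / 31977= 37335.34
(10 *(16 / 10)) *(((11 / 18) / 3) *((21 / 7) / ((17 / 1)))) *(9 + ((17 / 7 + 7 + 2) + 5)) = 15664 / 1071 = 14.63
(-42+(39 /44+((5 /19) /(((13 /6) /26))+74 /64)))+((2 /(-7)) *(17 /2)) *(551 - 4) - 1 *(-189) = -55066293 /46816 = -1176.23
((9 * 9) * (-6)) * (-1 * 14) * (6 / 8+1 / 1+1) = 18711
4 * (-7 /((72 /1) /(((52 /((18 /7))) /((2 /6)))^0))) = -7 /18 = -0.39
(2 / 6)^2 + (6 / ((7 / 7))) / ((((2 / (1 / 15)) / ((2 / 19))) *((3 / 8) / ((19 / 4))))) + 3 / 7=0.81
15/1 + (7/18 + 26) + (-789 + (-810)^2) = 11796343/18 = 655352.39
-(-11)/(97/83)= 913/97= 9.41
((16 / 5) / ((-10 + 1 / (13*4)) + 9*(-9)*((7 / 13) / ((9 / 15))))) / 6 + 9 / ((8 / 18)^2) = 47002909 / 1031760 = 45.56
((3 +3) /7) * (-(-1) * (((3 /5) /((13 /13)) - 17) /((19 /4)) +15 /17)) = -3558 /1615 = -2.20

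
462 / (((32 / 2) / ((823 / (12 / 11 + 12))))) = 697081 / 384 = 1815.32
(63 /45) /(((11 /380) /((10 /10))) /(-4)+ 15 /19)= 2128 /1189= 1.79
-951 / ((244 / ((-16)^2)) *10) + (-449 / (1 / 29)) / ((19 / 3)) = -12492423 / 5795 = -2155.72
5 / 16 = 0.31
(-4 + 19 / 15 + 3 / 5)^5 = -33554432 / 759375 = -44.19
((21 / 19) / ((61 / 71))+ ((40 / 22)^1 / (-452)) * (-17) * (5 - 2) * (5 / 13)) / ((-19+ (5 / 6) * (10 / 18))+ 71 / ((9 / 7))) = 1380822876 / 37100724661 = 0.04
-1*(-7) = 7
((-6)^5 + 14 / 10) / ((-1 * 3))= 38873 / 15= 2591.53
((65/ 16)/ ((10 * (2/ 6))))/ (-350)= -39/ 11200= -0.00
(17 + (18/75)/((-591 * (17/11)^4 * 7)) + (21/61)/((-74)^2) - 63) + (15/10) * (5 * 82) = 547274914066277723/961818740563100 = 569.00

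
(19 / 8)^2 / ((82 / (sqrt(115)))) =361 * sqrt(115) / 5248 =0.74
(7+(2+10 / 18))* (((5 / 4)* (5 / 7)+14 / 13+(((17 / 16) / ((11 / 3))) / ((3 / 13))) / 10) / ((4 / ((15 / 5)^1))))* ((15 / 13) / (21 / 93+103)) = 0.17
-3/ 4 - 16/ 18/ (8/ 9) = -1.75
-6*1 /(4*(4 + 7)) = -3 /22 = -0.14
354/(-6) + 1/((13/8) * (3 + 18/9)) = -3827/65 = -58.88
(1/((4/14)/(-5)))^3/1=-42875/8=-5359.38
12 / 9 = 4 / 3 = 1.33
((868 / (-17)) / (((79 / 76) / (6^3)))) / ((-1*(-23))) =-14249088 / 30889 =-461.30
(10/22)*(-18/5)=-18/11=-1.64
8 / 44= 2 / 11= 0.18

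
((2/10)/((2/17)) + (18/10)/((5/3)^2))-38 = -8913/250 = -35.65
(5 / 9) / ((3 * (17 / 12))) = 20 / 153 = 0.13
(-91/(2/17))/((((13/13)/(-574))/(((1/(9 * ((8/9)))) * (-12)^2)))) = 7991802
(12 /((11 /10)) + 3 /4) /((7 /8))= 1026 /77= 13.32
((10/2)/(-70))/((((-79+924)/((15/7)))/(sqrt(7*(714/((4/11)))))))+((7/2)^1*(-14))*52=-2548 - 3*sqrt(1122)/4732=-2548.02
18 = 18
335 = 335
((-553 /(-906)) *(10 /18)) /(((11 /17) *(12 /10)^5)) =146890625 /697460544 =0.21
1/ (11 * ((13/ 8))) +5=723/ 143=5.06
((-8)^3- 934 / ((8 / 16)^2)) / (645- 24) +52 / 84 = -3005 / 483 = -6.22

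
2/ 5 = 0.40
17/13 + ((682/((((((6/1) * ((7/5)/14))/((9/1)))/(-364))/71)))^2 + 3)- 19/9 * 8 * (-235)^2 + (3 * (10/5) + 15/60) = 32712714640589125741/468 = 69898962907241721.67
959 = 959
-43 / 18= -2.39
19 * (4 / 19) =4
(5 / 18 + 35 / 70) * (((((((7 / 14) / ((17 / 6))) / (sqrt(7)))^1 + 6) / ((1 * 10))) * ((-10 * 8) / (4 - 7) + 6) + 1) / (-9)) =-721 / 405 - 49 * sqrt(7) / 6885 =-1.80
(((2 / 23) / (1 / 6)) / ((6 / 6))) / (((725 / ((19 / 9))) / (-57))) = -1444 / 16675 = -0.09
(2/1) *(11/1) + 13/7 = 167/7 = 23.86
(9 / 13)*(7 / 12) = 21 / 52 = 0.40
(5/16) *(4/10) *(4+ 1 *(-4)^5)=-255/2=-127.50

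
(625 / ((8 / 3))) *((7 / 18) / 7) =625 / 48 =13.02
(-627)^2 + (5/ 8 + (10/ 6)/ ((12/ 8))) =28305413/ 72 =393130.74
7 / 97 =0.07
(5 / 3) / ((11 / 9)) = 15 / 11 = 1.36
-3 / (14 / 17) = -51 / 14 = -3.64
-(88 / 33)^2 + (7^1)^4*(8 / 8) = 21545 / 9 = 2393.89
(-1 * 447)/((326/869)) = -388443/326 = -1191.54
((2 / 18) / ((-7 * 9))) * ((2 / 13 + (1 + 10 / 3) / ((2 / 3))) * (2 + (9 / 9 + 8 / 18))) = -5363 / 132678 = -0.04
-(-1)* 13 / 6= 13 / 6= 2.17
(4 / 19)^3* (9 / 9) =0.01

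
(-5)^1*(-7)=35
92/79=1.16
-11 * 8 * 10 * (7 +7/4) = -7700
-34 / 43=-0.79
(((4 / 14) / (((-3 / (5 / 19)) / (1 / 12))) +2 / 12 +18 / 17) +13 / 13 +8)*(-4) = -832144 / 20349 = -40.89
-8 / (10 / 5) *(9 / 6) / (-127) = 6 / 127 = 0.05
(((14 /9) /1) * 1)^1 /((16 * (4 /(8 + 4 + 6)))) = 0.44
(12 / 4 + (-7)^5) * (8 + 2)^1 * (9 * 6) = -9074160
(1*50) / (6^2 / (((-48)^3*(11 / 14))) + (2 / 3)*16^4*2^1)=281600 / 492131667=0.00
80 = 80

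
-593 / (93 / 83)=-529.24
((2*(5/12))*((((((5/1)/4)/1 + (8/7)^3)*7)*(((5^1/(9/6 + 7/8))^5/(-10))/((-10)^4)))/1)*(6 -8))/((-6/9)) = -2408320/121328851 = -0.02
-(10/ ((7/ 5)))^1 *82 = -585.71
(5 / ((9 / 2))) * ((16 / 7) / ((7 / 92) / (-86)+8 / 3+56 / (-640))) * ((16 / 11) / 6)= 101273600 / 424102833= 0.24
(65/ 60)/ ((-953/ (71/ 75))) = -923/ 857700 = -0.00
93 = 93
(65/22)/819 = 5/1386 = 0.00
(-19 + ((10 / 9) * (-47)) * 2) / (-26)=4.75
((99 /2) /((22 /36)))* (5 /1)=405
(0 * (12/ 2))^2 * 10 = 0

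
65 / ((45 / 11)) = 15.89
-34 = -34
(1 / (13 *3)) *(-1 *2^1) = -2 / 39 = -0.05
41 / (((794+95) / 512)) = 20992 / 889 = 23.61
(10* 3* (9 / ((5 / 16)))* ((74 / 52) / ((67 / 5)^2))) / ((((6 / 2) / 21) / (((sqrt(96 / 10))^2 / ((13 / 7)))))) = 187971840 / 758641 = 247.77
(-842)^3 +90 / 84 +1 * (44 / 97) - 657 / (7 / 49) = -810661203675 / 1358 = -596952285.47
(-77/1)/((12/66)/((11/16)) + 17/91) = -847847/4969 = -170.63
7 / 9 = 0.78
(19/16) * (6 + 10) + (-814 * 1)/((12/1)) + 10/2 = -263/6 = -43.83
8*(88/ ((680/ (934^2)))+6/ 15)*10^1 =153535200/ 17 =9031482.35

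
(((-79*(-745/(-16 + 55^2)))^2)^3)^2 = 1727429645261504194297539162728180067141762188144775390625/550891730124304802867179492479594769460481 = 3135697181135251.34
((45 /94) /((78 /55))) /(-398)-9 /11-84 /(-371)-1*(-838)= 474886271833 /567091096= 837.41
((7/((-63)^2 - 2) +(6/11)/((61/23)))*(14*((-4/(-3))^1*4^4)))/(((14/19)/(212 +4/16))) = 760031465216/2661857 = 285526.78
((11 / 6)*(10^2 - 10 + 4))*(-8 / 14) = -2068 / 21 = -98.48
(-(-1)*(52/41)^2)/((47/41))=2704/1927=1.40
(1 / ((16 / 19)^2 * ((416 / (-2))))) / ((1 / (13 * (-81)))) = 29241 / 4096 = 7.14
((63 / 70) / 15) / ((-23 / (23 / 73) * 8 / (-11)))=33 / 29200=0.00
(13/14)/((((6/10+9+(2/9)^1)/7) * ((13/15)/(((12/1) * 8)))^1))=16200/221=73.30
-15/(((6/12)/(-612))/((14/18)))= 14280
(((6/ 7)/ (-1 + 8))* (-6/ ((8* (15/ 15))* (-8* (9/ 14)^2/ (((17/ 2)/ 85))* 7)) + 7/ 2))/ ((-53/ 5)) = -1081/ 26712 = -0.04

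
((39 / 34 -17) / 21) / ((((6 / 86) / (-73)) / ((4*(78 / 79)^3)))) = 25489031568 / 8381663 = 3041.05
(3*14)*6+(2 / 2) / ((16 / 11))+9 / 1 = 4187 / 16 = 261.69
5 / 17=0.29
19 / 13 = 1.46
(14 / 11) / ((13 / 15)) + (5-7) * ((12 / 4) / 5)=192 / 715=0.27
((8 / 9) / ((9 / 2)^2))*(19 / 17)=608 / 12393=0.05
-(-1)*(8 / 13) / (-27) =-8 / 351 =-0.02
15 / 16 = 0.94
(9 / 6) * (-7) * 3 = -63 / 2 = -31.50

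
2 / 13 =0.15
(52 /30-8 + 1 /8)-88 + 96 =223 /120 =1.86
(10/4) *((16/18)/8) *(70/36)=175/324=0.54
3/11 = 0.27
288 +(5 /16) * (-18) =2259 /8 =282.38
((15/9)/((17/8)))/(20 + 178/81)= 540/15283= 0.04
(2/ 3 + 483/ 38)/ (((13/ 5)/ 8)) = 30500/ 741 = 41.16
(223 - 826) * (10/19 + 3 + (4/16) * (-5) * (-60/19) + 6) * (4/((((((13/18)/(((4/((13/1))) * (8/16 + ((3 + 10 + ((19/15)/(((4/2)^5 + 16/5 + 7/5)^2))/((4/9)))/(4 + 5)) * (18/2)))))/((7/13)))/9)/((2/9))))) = -31270849376256/155325703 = -201324.37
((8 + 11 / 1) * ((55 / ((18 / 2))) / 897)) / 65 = 209 / 104949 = 0.00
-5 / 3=-1.67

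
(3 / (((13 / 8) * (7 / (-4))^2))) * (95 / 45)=2432 / 1911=1.27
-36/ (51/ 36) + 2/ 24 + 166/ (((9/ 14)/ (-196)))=-30989773/ 612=-50636.88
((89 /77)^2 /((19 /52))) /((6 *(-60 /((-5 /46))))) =102973 /93275028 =0.00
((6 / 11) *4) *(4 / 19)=96 / 209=0.46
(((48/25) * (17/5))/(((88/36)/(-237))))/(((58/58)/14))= -12183696/1375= -8860.87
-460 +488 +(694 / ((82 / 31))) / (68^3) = 360978693 / 12891712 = 28.00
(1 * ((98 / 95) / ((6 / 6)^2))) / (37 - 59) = -0.05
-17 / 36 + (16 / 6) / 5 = 11 / 180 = 0.06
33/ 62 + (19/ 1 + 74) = 5799/ 62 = 93.53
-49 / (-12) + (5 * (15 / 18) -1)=7.25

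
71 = 71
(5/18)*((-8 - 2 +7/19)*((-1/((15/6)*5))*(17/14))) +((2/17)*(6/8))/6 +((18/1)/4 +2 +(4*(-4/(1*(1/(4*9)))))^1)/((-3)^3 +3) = 13025407/542640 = 24.00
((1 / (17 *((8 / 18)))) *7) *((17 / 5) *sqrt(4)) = 63 / 10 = 6.30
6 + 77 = 83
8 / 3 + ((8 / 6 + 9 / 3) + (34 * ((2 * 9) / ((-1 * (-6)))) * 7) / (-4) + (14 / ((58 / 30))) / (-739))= -7351253 / 42862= -171.51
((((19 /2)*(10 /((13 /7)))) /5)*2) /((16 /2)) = 2.56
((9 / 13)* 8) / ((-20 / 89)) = -1602 / 65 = -24.65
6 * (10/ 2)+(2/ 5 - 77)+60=67/ 5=13.40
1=1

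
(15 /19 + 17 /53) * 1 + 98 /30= 66113 /15105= 4.38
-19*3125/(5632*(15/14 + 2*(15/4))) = -83125/67584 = -1.23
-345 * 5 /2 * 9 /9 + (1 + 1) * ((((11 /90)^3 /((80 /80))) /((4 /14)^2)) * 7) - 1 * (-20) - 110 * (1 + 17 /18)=-1056.08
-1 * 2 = -2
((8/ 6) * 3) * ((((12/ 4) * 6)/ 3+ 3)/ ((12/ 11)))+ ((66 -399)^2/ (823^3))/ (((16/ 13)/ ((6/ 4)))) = 588662830623/ 17838136544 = 33.00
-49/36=-1.36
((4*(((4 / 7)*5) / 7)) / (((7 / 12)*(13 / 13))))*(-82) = -78720 / 343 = -229.50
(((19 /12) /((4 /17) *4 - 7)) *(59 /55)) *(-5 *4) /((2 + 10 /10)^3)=19057 /91773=0.21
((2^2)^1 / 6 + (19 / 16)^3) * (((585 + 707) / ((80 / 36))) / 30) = 9292387 / 204800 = 45.37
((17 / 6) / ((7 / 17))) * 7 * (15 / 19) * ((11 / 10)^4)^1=4231249 / 76000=55.67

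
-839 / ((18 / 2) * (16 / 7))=-5873 / 144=-40.78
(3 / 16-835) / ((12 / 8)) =-13357 / 24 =-556.54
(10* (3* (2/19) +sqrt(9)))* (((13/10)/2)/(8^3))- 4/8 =-8909/19456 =-0.46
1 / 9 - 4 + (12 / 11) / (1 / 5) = 155 / 99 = 1.57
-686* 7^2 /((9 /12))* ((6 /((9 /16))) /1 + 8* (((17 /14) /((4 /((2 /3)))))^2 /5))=-64935388 /135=-481002.87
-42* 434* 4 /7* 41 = -427056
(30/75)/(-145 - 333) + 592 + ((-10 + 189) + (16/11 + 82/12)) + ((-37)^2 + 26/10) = 169640461/78870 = 2150.89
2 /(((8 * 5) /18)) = 9 /10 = 0.90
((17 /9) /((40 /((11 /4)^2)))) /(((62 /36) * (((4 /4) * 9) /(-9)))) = -2057 /9920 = -0.21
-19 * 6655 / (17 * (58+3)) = -126445 / 1037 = -121.93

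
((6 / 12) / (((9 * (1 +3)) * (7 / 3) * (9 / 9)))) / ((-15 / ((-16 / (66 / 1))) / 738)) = 82 / 1155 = 0.07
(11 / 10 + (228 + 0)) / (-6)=-2291 / 60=-38.18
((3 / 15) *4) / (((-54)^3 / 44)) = -22 / 98415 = -0.00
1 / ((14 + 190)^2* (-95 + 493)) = 1 / 16563168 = 0.00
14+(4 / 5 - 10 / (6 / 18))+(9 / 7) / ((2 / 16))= -172 / 35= -4.91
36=36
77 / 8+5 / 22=9.85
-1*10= -10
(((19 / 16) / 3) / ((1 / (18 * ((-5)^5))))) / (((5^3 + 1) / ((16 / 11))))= -257.03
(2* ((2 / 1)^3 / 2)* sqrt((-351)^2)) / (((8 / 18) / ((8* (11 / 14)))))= 277992 / 7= 39713.14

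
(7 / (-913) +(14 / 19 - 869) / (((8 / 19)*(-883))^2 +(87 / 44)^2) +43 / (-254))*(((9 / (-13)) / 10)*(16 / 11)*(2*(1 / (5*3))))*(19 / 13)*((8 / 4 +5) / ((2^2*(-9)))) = -364001553188946022 / 520610489713189572125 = -0.00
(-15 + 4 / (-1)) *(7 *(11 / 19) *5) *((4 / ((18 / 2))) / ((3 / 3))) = -171.11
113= 113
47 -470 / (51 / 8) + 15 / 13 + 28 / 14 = -23.57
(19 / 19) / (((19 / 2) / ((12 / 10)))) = 0.13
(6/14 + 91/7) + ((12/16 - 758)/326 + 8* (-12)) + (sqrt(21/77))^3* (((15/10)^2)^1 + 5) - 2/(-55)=-42602069/502040 + 87* sqrt(33)/484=-83.83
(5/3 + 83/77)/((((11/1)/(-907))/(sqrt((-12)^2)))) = -2300152/847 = -2715.65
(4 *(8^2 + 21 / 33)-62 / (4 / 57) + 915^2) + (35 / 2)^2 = 36823877 / 44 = 836906.30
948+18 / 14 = 6645 / 7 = 949.29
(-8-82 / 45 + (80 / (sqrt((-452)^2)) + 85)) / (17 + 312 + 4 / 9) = 383179 / 1675225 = 0.23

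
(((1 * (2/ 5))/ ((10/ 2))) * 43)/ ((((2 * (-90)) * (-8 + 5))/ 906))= 6493/ 1125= 5.77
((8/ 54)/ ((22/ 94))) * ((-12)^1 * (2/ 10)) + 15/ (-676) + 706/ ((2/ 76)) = 8976669583/ 334620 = 26826.46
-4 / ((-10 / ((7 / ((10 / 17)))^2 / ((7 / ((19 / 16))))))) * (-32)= -307.50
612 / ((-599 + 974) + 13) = 153 / 97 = 1.58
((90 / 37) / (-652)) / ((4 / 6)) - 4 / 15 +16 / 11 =4706029 / 3980460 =1.18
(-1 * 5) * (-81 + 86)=-25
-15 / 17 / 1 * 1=-15 / 17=-0.88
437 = 437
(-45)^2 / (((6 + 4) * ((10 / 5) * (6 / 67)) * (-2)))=-9045 / 16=-565.31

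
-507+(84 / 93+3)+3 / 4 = -62291 / 124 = -502.35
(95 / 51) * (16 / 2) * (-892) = -677920 / 51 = -13292.55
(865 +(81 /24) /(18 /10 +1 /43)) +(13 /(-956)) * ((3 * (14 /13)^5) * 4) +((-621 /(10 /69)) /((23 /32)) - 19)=-547364771302017 /107032918720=-5113.99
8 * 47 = 376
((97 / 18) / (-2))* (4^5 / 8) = -3104 / 9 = -344.89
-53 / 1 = -53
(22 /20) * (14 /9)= 77 /45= 1.71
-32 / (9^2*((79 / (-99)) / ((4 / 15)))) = 1408 / 10665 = 0.13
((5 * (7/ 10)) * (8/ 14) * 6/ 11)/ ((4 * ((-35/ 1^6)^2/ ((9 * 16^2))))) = 6912/ 13475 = 0.51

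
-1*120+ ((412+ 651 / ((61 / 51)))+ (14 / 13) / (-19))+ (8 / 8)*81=13819784 / 15067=917.22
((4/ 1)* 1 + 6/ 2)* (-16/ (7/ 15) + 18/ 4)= -417/ 2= -208.50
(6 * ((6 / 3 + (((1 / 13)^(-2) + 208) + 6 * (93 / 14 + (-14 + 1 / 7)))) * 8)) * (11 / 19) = 1240800 / 133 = 9329.32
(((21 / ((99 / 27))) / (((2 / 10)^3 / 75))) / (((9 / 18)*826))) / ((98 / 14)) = 84375 / 4543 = 18.57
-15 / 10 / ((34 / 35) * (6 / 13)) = -3.35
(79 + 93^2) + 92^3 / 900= 2158472 / 225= 9593.21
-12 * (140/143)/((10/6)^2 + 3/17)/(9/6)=-42840/16159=-2.65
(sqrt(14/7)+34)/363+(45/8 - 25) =-55993/2904+sqrt(2)/363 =-19.28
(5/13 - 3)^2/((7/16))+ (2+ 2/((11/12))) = 257874/13013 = 19.82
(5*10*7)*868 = 303800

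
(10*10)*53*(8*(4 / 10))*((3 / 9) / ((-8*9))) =-2120 / 27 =-78.52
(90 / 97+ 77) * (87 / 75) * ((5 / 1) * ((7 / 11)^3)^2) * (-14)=-361059369146 / 859207085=-420.22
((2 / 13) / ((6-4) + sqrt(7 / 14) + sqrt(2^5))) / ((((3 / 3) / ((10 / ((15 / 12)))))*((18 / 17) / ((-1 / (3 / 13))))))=544 / 1971-136*sqrt(2) / 219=-0.60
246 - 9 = 237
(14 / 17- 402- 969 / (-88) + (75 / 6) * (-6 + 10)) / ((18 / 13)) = -735059 / 2992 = -245.67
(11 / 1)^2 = 121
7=7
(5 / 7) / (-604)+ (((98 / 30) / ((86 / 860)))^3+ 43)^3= 3538146661235708592341 / 83219724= 42515722128995.63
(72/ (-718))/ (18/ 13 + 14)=-0.01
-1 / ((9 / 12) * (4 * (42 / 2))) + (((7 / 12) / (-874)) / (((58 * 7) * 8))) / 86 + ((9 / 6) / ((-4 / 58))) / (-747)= 9660676849 / 729468423936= 0.01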